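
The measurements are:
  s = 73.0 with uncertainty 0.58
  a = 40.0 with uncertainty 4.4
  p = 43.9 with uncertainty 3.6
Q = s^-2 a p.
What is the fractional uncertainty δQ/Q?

Since Q is a product/quotient, work with relative uncertainties:
  (-2·δs/s)² = (-2×0.00795)² = 0.000253;  (1·δa/a)² = (1×0.110)² = 0.0121;  (1·δp/p)² = (1×0.0820)² = 0.00672
δQ/Q = √(0.0191) = 0.138

0.138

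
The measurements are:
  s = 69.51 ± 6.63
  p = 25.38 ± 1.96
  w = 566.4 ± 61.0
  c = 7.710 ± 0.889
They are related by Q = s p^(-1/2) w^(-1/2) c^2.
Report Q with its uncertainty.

34.46 ± 8.90

Relative error in a monomial: (δQ/Q)² = Σ (nᵢ · δxᵢ/xᵢ)².
  (1·δs/s)² = (1×0.0954)² = 0.00910;  (−½·δp/p)² = (-0.5×0.0772)² = 0.00149;  (−½·δw/w)² = (-0.5×0.108)² = 0.00290;  (2·δc/c)² = (2×0.115)² = 0.0532
δQ/Q = √(0.0667) = 0.258
Q = 34.46, so δQ = 0.258 × 34.46 = 8.90.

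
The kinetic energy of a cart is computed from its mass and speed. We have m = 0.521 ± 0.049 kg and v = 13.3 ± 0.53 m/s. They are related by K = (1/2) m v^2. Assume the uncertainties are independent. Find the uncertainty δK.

K is a product of powers, so relative uncertainties combine in quadrature:
  (1·δm/m)² = (1×0.0940)² = 0.00885;  (2·δv/v)² = (2×0.0398)² = 0.00635
δK/K = √(0.0152) = 0.123
K = 46.1 J, so δK = 0.123 × 46.1 = 5.68 J.

5.68 J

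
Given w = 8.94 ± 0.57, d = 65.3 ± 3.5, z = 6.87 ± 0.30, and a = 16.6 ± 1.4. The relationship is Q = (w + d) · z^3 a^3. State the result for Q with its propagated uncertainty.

Let u = w + d = 74.2. δu = √(δw² + δd²) = √(0.325 + 12.2) = 3.55, so δu/u = 0.0478.
Q is then a monomial in u, z, a:
δQ/Q = √((δu/u)² + (3·δz/z)² + (3·δa/a)²) = √(0.00228 + 0.0172 + 0.0640) = 0.289
Q = 1.1e+08, so δQ = 0.289 × 1.1e+08 = 3.18e+07.

(1.10 ± 0.318) × 10^8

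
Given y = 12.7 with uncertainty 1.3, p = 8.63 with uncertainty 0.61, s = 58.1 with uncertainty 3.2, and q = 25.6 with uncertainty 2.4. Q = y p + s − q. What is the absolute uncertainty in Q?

14.2

Let w = y·p = 110. δw/w = √((1·δy/y)² + (1·δp/p)²) = √(0.0105 + 0.00500) = 0.124, so δw = 13.6.
Q = w + s − q: δQ = √(δw² + δs² + δq²) = √(186 + 10.2 + 5.76) = 14.2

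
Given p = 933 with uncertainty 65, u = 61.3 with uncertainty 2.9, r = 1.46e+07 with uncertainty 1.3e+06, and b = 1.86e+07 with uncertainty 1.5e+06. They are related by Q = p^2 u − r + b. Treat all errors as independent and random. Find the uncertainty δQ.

Let w = p^2·u = 5.34e+07. δw/w = √((2·δp/p)² + (1·δu/u)²) = √(0.0194 + 0.00224) = 0.147, so δw = 7.85e+06.
Q = w − r + b: δQ = √(δw² + δr² + δb²) = √(6.17e+13 + 1.69e+12 + 2.25e+12) = 8.1e+06

8.1e+06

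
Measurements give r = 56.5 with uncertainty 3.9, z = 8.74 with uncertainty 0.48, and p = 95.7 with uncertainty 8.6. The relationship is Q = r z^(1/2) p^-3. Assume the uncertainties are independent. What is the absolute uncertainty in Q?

5.33e-05

For a monomial Q ∝ r, z^(1/2), p^-3, fractional errors add in quadrature:
  (1·δr/r)² = (1×0.0690)² = 0.00476;  (½·δz/z)² = (0.5×0.0549)² = 0.000754;  (-3·δp/p)² = (-3×0.0899)² = 0.0727
δQ/Q = √(0.0782) = 0.280
Q = 0.000191, so δQ = 0.280 × 0.000191 = 5.33e-05.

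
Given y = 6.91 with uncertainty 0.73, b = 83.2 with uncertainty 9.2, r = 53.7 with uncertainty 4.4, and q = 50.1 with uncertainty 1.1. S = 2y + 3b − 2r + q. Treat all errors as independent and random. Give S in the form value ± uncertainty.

206 ± 29.0

Sums and differences: (δS)² = Σ (cᵢ δxᵢ)².
  (2·δy)² = 2.13;  (3·δb)² = 762;  (2·δr)² = 77.4;  (δq)² = 1.21
δS = √(843) = 29.0
S = 206.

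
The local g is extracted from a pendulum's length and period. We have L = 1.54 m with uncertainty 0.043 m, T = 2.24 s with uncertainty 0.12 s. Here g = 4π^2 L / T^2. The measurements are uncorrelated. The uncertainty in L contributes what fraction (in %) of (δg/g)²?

6.36%

(δg/g)² = (1·δL/L)² + (-2·δT/T)²
  L term: (1×0.0279)² = 0.000780
  T term: (-2×0.0536)² = 0.0115
Total = 0.0123. Share from L = 0.000780/0.0123 = 0.0636.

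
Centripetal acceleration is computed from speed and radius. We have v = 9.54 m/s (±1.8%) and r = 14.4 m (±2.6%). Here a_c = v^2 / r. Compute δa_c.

0.281 m/s^2

Since a_c is a product/quotient, work with relative uncertainties:
  (2·δv/v)² = (2×0.0180)² = 0.00130;  (-1·δr/r)² = (-1×0.0260)² = 0.000676
δa_c/a_c = √(0.00197) = 0.0444
a_c = 6.32 m/s^2, so δa_c = 0.0444 × 6.32 = 0.281 m/s^2.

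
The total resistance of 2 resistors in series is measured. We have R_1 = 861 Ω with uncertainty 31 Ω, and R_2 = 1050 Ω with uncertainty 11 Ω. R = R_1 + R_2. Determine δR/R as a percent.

R is a linear combination, so absolute uncertainties add in quadrature:
  (δR_1)² = 961;  (δR_2)² = 121
δR = √(1080) = 32.9 Ω
R = 1910 Ω, so δR/R = 32.9/1910 = 0.0172.

1.72%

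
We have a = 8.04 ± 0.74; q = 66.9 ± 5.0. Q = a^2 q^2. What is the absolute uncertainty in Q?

Since Q is a product/quotient, work with relative uncertainties:
  (2·δa/a)² = (2×0.0920)² = 0.0339;  (2·δq/q)² = (2×0.0747)² = 0.0223
δQ/Q = √(0.0562) = 0.237
Q = 2.89e+05, so δQ = 0.237 × 2.89e+05 = 68600.

68600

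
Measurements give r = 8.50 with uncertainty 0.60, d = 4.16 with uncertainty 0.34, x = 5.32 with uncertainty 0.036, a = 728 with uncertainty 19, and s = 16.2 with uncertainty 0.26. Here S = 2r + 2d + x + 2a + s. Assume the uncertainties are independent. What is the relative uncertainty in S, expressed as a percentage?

Absolute uncertainties add in quadrature for a linear combination:
  (2·δr)² = 1.44;  (2·δd)² = 0.462;  (δx)² = 0.00130;  (2·δa)² = 1440;  (δs)² = 0.0676
δS = √(1450) = 38.0
S = 1500, so δS/S = 38.0/1500 = 0.0253.

2.53%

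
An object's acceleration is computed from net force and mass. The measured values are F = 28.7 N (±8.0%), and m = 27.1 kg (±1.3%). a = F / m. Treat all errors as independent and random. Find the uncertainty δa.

0.0858 m/s^2

Relative error in a monomial: (δa/a)² = Σ (nᵢ · δxᵢ/xᵢ)².
  (1·δF/F)² = (1×0.0800)² = 0.00640;  (-1·δm/m)² = (-1×0.0130)² = 0.000169
δa/a = √(0.00657) = 0.0810
a = 1.06 m/s^2, so δa = 0.0810 × 1.06 = 0.0858 m/s^2.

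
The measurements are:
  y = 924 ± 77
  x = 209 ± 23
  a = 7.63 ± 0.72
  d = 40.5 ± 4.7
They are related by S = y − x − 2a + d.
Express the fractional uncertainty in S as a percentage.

10.9%

Absolute uncertainties add in quadrature for a linear combination:
  (δy)² = 5930;  (δx)² = 529;  (2·δa)² = 2.07;  (δd)² = 22.1
δS = √(6480) = 80.5
S = 740, so δS/S = 80.5/740 = 0.109.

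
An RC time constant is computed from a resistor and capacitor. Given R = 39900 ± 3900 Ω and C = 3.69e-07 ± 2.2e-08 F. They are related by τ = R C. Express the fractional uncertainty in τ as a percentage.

11.4%

Products/powers → add relative errors in quadrature, weighted by exponent:
  (1·δR/R)² = (1×0.0977)² = 0.00955;  (1·δC/C)² = (1×0.0596)² = 0.00355
δτ/τ = √(0.0131) = 0.114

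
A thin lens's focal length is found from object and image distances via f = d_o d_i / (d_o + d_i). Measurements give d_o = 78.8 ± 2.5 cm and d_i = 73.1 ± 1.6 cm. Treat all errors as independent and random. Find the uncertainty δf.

∂f/∂d_o = (d_i/(d_o+d_i))² = 0.232;  ∂f/∂d_i = (d_o/(d_o+d_i))² = 0.269
δf = √((∂f/∂d_o · δd_o)² + (∂f/∂d_i · δd_i)²) = √(0.335 + 0.185) = 0.722 cm

0.722 cm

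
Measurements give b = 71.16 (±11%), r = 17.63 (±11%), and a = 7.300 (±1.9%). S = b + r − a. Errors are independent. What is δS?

8.07

Sums and differences: (δS)² = Σ (cᵢ δxᵢ)².
  (δb)² = 61.3;  (δr)² = 3.76;  (δa)² = 0.0192
δS = √(65.1) = 8.07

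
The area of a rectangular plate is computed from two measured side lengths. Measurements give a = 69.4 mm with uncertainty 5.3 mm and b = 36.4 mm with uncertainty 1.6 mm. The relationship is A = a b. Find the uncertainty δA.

223 mm^2

Relative error in a monomial: (δA/A)² = Σ (nᵢ · δxᵢ/xᵢ)².
  (1·δa/a)² = (1×0.0764)² = 0.00583;  (1·δb/b)² = (1×0.0440)² = 0.00193
δA/A = √(0.00776) = 0.0881
A = 2530 mm^2, so δA = 0.0881 × 2530 = 223 mm^2.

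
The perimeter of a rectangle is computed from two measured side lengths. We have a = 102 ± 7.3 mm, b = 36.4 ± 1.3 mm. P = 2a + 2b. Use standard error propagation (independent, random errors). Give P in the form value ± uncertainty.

277 ± 14.8 mm

P is a linear combination, so absolute uncertainties add in quadrature:
  (2·δa)² = 213;  (2·δb)² = 6.76
δP = √(220) = 14.8 mm
P = 277 mm.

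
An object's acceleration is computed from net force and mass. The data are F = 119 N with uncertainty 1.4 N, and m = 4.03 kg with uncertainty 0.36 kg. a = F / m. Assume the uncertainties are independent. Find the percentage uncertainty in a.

9.01%

Relative error in a monomial: (δa/a)² = Σ (nᵢ · δxᵢ/xᵢ)².
  (1·δF/F)² = (1×0.0118)² = 0.000138;  (-1·δm/m)² = (-1×0.0893)² = 0.00798
δa/a = √(0.00812) = 0.0901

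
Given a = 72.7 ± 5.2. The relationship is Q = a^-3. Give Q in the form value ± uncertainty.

Since Q is a product/quotient, work with relative uncertainties:
  (-3·δa/a)² = (-3×0.0715)² = 0.0460
δQ/Q = √(0.0460) = 0.215
Q = 2.6e-06, so δQ = 0.215 × 2.6e-06 = 5.58e-07.

(2.60 ± 0.558) × 10^-6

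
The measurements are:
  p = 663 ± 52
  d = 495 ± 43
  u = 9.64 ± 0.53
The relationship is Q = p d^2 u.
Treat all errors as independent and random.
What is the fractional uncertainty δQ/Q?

0.198

Q is a product of powers, so relative uncertainties combine in quadrature:
  (1·δp/p)² = (1×0.0784)² = 0.00615;  (2·δd/d)² = (2×0.0869)² = 0.0302;  (1·δu/u)² = (1×0.0550)² = 0.00302
δQ/Q = √(0.0394) = 0.198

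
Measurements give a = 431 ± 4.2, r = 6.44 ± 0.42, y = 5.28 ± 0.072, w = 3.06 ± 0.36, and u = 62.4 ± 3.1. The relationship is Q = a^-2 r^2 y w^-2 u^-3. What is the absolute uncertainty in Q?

1.6e-10

Since Q is a product/quotient, work with relative uncertainties:
  (-2·δa/a)² = (-2×0.00974)² = 0.000380;  (2·δr/r)² = (2×0.0652)² = 0.0170;  (1·δy/y)² = (1×0.0136)² = 0.000186;  (-2·δw/w)² = (-2×0.118)² = 0.0554;  (-3·δu/u)² = (-3×0.0497)² = 0.0222
δQ/Q = √(0.0952) = 0.308
Q = 5.18e-10, so δQ = 0.308 × 5.18e-10 = 1.6e-10.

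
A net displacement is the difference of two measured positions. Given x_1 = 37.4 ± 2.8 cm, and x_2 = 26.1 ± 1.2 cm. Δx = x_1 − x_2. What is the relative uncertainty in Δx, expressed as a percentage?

27.0%

Sums and differences: (δΔx)² = Σ (cᵢ δxᵢ)².
  (δx_1)² = 7.84;  (δx_2)² = 1.44
δΔx = √(9.28) = 3.05 cm
Δx = 11.3 cm, so δΔx/Δx = 3.05/11.3 = 0.270.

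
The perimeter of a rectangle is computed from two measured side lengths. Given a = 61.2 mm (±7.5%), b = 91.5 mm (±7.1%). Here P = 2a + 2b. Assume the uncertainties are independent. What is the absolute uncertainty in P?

15.9 mm

Sums and differences: (δP)² = Σ (cᵢ δxᵢ)².
  (2·δa)² = 84.3;  (2·δb)² = 169
δP = √(253) = 15.9 mm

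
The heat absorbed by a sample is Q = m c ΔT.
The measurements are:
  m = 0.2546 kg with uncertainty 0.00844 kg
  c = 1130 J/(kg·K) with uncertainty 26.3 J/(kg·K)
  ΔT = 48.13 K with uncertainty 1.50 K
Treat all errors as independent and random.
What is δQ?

708 J

Since Q is a product/quotient, work with relative uncertainties:
  (1·δm/m)² = (1×0.0332)² = 0.00110;  (1·δc/c)² = (1×0.0233)² = 0.000542;  (1·δΔT/ΔT)² = (1×0.0312)² = 0.000971
δQ/Q = √(0.00261) = 0.0511
Q = 13850 J, so δQ = 0.0511 × 13850 = 708 J.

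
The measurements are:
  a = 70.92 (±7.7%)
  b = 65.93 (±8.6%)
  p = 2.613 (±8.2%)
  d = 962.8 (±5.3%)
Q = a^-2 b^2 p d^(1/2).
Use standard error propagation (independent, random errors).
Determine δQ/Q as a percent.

24.6%

For a monomial Q ∝ a^-2, b^2, p, d^(1/2), fractional errors add in quadrature:
  (-2·δa/a)² = (-2×0.0770)² = 0.0237;  (2·δb/b)² = (2×0.0860)² = 0.0296;  (1·δp/p)² = (1×0.0820)² = 0.00672;  (½·δd/d)² = (0.5×0.0530)² = 0.000702
δQ/Q = √(0.0607) = 0.246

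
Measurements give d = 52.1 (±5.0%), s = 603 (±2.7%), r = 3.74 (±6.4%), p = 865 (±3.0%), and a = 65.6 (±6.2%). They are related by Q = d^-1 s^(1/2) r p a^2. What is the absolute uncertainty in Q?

Products/powers → add relative errors in quadrature, weighted by exponent:
  (-1·δd/d)² = (-1×0.0500)² = 0.00250;  (½·δs/s)² = (0.5×0.0270)² = 0.000182;  (1·δr/r)² = (1×0.0640)² = 0.00410;  (1·δp/p)² = (1×0.0300)² = 0.000900;  (2·δa/a)² = (2×0.0620)² = 0.0154
δQ/Q = √(0.0231) = 0.152
Q = 6.56e+06, so δQ = 0.152 × 6.56e+06 = 9.96e+05.

9.96e+05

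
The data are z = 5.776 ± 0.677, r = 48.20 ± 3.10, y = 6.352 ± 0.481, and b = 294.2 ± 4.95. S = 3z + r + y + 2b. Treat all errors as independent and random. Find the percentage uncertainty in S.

1.60%

Sums and differences: (δS)² = Σ (cᵢ δxᵢ)².
  (3·δz)² = 4.12;  (δr)² = 9.61;  (δy)² = 0.231;  (2·δb)² = 98.0
δS = √(112) = 10.6
S = 660.3, so δS/S = 10.6/660.3 = 0.0160.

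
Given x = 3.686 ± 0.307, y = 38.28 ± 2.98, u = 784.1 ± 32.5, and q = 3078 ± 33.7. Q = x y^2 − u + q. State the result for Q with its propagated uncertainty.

7695 ± 955

Let p = x·y^2 = 5401. δp/p = √((1·δx/x)² + (2·δy/y)²) = √(0.00694 + 0.0242) = 0.177, so δp = 954.
Q = p − u + q: δQ = √(δp² + δu² + δq²) = √(9.1e+05 + 1060 + 1140) = 955
Q = 7695.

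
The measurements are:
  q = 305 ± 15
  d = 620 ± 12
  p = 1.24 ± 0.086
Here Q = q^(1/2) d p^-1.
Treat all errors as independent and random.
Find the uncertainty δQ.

664

Q is a product of powers, so relative uncertainties combine in quadrature:
  (½·δq/q)² = (0.5×0.0492)² = 0.000605;  (1·δd/d)² = (1×0.0194)² = 0.000375;  (-1·δp/p)² = (-1×0.0694)² = 0.00481
δQ/Q = √(0.00579) = 0.0761
Q = 8730, so δQ = 0.0761 × 8730 = 664.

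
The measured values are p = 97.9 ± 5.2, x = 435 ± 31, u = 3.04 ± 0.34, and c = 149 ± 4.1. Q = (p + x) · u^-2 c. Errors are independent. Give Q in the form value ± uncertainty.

8590 ± 2000

Let w = p + x = 533. δw = √(δp² + δx²) = √(27.0 + 961) = 31.4, so δw/w = 0.0590.
Q is then a monomial in w, u, c:
δQ/Q = √((δw/w)² + (-2·δu/u)² + (1·δc/c)²) = √(0.00348 + 0.0500 + 0.000757) = 0.233
Q = 8590, so δQ = 0.233 × 8590 = 2000.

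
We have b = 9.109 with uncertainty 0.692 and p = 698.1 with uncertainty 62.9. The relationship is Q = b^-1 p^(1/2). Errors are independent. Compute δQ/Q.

0.0883

Since Q is a product/quotient, work with relative uncertainties:
  (-1·δb/b)² = (-1×0.0760)² = 0.00577;  (½·δp/p)² = (0.5×0.0901)² = 0.00203
δQ/Q = √(0.00780) = 0.0883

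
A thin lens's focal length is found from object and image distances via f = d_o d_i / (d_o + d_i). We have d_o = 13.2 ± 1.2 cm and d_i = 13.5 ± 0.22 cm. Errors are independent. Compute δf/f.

∂f/∂d_o = (d_i/(d_o+d_i))² = 0.256;  ∂f/∂d_i = (d_o/(d_o+d_i))² = 0.244
δf = √((∂f/∂d_o · δd_o)² + (∂f/∂d_i · δd_i)²) = √(0.0941 + 0.00289) = 0.311 cm
f = 6.67 cm, so δf/f = 0.311/6.67 = 0.0467.

0.0467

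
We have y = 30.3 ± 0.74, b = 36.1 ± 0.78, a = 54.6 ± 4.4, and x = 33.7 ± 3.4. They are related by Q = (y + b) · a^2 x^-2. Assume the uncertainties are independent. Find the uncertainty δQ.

45.1

Let u = y + b = 66.4. δu = √(δy² + δb²) = √(0.548 + 0.608) = 1.08, so δu/u = 0.0162.
Q is then a monomial in u, a, x:
δQ/Q = √((δu/u)² + (2·δa/a)² + (-2·δx/x)²) = √(0.000262 + 0.0260 + 0.0407) = 0.259
Q = 174, so δQ = 0.259 × 174 = 45.1.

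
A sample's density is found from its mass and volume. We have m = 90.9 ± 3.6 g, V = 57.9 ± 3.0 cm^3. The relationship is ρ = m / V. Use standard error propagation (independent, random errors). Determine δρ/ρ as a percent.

Products/powers → add relative errors in quadrature, weighted by exponent:
  (1·δm/m)² = (1×0.0396)² = 0.00157;  (-1·δV/V)² = (-1×0.0518)² = 0.00268
δρ/ρ = √(0.00425) = 0.0652

6.52%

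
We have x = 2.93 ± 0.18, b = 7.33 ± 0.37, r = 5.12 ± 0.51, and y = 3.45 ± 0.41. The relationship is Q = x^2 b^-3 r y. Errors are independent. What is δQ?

0.0959

Products/powers → add relative errors in quadrature, weighted by exponent:
  (2·δx/x)² = (2×0.0614)² = 0.0151;  (-3·δb/b)² = (-3×0.0505)² = 0.0229;  (1·δr/r)² = (1×0.0996)² = 0.00992;  (1·δy/y)² = (1×0.119)² = 0.0141
δQ/Q = √(0.0621) = 0.249
Q = 0.385, so δQ = 0.249 × 0.385 = 0.0959.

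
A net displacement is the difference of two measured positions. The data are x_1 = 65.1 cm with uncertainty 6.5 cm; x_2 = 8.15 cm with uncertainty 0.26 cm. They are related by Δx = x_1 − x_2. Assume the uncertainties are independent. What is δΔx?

6.51 cm

Sums and differences: (δΔx)² = Σ (cᵢ δxᵢ)².
  (δx_1)² = 42.2;  (δx_2)² = 0.0676
δΔx = √(42.3) = 6.51 cm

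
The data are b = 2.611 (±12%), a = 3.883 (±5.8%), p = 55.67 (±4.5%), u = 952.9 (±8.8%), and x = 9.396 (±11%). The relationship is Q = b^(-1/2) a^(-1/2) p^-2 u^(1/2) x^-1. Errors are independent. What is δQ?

For a monomial Q ∝ b^(-1/2), a^(-1/2), p^-2, u^(1/2), x^-1, fractional errors add in quadrature:
  (−½·δb/b)² = (-0.5×0.120)² = 0.00360;  (−½·δa/a)² = (-0.5×0.0580)² = 0.000841;  (-2·δp/p)² = (-2×0.0450)² = 0.00810;  (½·δu/u)² = (0.5×0.0880)² = 0.00194;  (-1·δx/x)² = (-1×0.110)² = 0.0121
δQ/Q = √(0.0266) = 0.163
Q = 0.0003329, so δQ = 0.163 × 0.0003329 = 5.43e-05.

5.43e-05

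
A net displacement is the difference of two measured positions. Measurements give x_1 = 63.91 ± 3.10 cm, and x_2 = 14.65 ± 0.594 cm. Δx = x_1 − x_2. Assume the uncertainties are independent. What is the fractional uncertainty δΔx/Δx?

For a sum/difference, combine absolute errors in quadrature:
  (δx_1)² = 9.61;  (δx_2)² = 0.353
δΔx = √(9.96) = 3.16 cm
Δx = 49.26 cm, so δΔx/Δx = 3.16/49.26 = 0.0641.

0.0641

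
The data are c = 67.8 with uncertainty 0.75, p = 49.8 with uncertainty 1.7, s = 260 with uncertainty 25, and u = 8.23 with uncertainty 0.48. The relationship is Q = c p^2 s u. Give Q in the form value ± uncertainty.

(3.60 ± 0.475) × 10^8

Q is a product of powers, so relative uncertainties combine in quadrature:
  (1·δc/c)² = (1×0.0111)² = 0.000122;  (2·δp/p)² = (2×0.0341)² = 0.00466;  (1·δs/s)² = (1×0.0962)² = 0.00925;  (1·δu/u)² = (1×0.0583)² = 0.00340
δQ/Q = √(0.0174) = 0.132
Q = 3.6e+08, so δQ = 0.132 × 3.6e+08 = 4.75e+07.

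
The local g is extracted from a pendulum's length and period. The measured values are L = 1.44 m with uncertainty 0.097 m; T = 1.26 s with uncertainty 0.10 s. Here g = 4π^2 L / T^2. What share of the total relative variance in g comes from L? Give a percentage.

(δg/g)² = (1·δL/L)² + (-2·δT/T)²
  L term: (1×0.0674)² = 0.00454
  T term: (-2×0.0794)² = 0.0252
Total = 0.0297. Share from L = 0.00454/0.0297 = 0.153.

15.3%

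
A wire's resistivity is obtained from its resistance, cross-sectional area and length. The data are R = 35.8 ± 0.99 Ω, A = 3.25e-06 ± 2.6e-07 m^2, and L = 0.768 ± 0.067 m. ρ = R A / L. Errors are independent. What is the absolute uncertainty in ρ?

Since ρ is a product/quotient, work with relative uncertainties:
  (1·δR/R)² = (1×0.0277)² = 0.000765;  (1·δA/A)² = (1×0.0800)² = 0.00640;  (-1·δL/L)² = (-1×0.0872)² = 0.00761
δρ/ρ = √(0.0148) = 0.122
ρ = 0.000151 Ω·m, so δρ = 0.122 × 0.000151 = 1.84e-05 Ω·m.

1.84e-05 Ω·m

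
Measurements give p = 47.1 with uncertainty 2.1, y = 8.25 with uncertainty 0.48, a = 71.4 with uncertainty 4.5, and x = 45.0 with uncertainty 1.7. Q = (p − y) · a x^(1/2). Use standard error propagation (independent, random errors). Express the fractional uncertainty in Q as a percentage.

Let u = p − y = 38.9. δu = √(δp² + δy²) = √(4.41 + 0.230) = 2.15, so δu/u = 0.0554.
Q is then a monomial in u, a, x:
δQ/Q = √((δu/u)² + (1·δa/a)² + (½·δx/x)²) = √(0.00307 + 0.00397 + 0.000357) = 0.0860

8.60%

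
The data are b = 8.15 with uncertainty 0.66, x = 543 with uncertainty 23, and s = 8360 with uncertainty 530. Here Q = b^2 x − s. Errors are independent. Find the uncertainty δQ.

Let p = b^2·x = 36100. δp/p = √((2·δb/b)² + (1·δx/x)²) = √(0.0262 + 0.00179) = 0.167, so δp = 6040.
Q = p − s: δQ = √(δp² + δs²) = √(3.65e+07 + 2.81e+05) = 6060

6060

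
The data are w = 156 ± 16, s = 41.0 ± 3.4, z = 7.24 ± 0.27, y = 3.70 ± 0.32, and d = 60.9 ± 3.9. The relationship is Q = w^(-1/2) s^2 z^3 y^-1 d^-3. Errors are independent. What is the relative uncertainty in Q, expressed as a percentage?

29.5%

Each factor contributes (exponent × relative error)² to (δQ/Q)²:
  (−½·δw/w)² = (-0.5×0.103)² = 0.00263;  (2·δs/s)² = (2×0.0829)² = 0.0275;  (3·δz/z)² = (3×0.0373)² = 0.0125;  (-1·δy/y)² = (-1×0.0865)² = 0.00748;  (-3·δd/d)² = (-3×0.0640)² = 0.0369
δQ/Q = √(0.0870) = 0.295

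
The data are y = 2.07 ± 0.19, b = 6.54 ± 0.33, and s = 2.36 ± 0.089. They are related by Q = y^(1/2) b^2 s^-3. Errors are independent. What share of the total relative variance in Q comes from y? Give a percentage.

(δQ/Q)² = (½·δy/y)² + (2·δb/b)² + (-3·δs/s)²
  y term: (0.5×0.0918)² = 0.00211
  b term: (2×0.0505)² = 0.0102
  s term: (-3×0.0377)² = 0.0128
Total = 0.0251. Share from y = 0.00211/0.0251 = 0.0839.

8.39%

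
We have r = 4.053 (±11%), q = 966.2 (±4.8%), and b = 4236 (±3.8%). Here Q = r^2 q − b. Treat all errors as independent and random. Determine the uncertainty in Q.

3580

Let p = r^2·q = 15870. δp/p = √((2·δr/r)² + (1·δq/q)²) = √(0.0484 + 0.00230) = 0.225, so δp = 3570.
Q = p − b: δQ = √(δp² + δb²) = √(1.28e+07 + 25900) = 3580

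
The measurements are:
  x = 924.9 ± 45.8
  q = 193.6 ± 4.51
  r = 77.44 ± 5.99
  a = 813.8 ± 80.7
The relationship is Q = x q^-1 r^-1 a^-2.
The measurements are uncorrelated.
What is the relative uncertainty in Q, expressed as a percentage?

Since Q is a product/quotient, work with relative uncertainties:
  (1·δx/x)² = (1×0.0495)² = 0.00245;  (-1·δq/q)² = (-1×0.0233)² = 0.000543;  (-1·δr/r)² = (-1×0.0774)² = 0.00598;  (-2·δa/a)² = (-2×0.0992)² = 0.0393
δQ/Q = √(0.0483) = 0.220

22.0%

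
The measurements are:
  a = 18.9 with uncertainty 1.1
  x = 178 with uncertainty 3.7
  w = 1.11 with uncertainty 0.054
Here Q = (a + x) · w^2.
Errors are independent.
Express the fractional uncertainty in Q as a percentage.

9.93%

Let u = a + x = 197. δu = √(δa² + δx²) = √(1.21 + 13.7) = 3.86, so δu/u = 0.0196.
Q is then a monomial in u, w:
δQ/Q = √((δu/u)² + (2·δw/w)²) = √(0.000384 + 0.00947) = 0.0993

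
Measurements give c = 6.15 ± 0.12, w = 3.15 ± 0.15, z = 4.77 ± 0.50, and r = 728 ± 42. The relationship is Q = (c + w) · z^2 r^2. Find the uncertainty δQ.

Let u = c + w = 9.30. δu = √(δc² + δw²) = √(0.0144 + 0.0225) = 0.192, so δu/u = 0.0207.
Q is then a monomial in u, z, r:
δQ/Q = √((δu/u)² + (2·δz/z)² + (2·δr/r)²) = √(0.000427 + 0.0440 + 0.0133) = 0.240
Q = 1.12e+08, so δQ = 0.240 × 1.12e+08 = 2.69e+07.

2.69e+07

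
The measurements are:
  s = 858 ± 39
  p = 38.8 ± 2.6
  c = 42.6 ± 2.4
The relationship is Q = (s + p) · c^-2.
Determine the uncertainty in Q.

Let u = s + p = 897. δu = √(δs² + δp²) = √(1520 + 6.76) = 39.1, so δu/u = 0.0436.
Q is then a monomial in u, c:
δQ/Q = √((δu/u)² + (-2·δc/c)²) = √(0.00190 + 0.0127) = 0.121
Q = 0.494, so δQ = 0.121 × 0.494 = 0.0597.

0.0597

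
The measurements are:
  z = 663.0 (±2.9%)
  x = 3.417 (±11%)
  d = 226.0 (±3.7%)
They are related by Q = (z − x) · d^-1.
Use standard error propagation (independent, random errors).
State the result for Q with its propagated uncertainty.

2.919 ± 0.137

Let u = z − x = 659.6. δu = √(δz² + δx²) = √(370 + 0.141) = 19.2, so δu/u = 0.0292.
Q is then a monomial in u, d:
δQ/Q = √((δu/u)² + (-1·δd/d)²) = √(0.000850 + 0.00137) = 0.0471
Q = 2.919, so δQ = 0.0471 × 2.919 = 0.137.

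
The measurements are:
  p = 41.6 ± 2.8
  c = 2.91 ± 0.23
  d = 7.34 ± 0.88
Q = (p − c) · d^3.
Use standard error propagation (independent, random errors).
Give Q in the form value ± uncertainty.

15300 ± 5610

Let u = p − c = 38.7. δu = √(δp² + δc²) = √(7.84 + 0.0529) = 2.81, so δu/u = 0.0726.
Q is then a monomial in u, d:
δQ/Q = √((δu/u)² + (3·δd/d)²) = √(0.00527 + 0.129) = 0.367
Q = 15300, so δQ = 0.367 × 15300 = 5610.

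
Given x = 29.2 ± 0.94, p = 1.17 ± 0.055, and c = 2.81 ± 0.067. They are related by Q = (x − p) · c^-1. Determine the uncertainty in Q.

Let u = x − p = 28.0. δu = √(δx² + δp²) = √(0.884 + 0.00302) = 0.942, so δu/u = 0.0336.
Q is then a monomial in u, c:
δQ/Q = √((δu/u)² + (-1·δc/c)²) = √(0.00113 + 0.000569) = 0.0412
Q = 9.98, so δQ = 0.0412 × 9.98 = 0.411.

0.411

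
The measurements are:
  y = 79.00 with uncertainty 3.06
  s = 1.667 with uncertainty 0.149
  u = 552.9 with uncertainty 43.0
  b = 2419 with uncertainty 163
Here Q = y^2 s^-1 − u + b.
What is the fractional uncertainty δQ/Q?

0.0845

Let p = y^2·s^-1 = 3744. δp/p = √((2·δy/y)² + (-1·δs/s)²) = √(0.00600 + 0.00799) = 0.118, so δp = 443.
Q = p − u + b: δQ = √(δp² + δu² + δb²) = √(1.96e+05 + 1850 + 26600) = 474
Q = 5610, so δQ/Q = 474/5610 = 0.0845.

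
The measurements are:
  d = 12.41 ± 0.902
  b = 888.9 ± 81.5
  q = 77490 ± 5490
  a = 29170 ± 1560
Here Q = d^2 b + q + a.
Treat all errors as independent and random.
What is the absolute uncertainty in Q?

24200

Let p = d^2·b = 136900. δp/p = √((2·δd/d)² + (1·δb/b)²) = √(0.0211 + 0.00841) = 0.172, so δp = 23500.
Q = p + q + a: δQ = √(δp² + δq² + δa²) = √(5.54e+08 + 3.01e+07 + 2.43e+06) = 24200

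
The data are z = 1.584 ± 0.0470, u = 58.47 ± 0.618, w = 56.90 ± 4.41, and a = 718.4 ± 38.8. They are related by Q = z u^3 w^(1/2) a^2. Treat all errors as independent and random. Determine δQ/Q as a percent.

12.3%

Each factor contributes (exponent × relative error)² to (δQ/Q)²:
  (1·δz/z)² = (1×0.0297)² = 0.000880;  (3·δu/u)² = (3×0.0106)² = 0.00101;  (½·δw/w)² = (0.5×0.0775)² = 0.00150;  (2·δa/a)² = (2×0.0540)² = 0.0117
δQ/Q = √(0.0151) = 0.123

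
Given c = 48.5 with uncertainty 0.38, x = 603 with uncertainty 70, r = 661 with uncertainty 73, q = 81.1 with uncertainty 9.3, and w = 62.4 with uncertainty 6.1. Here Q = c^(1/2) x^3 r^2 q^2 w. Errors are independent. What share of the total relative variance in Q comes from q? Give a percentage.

(δQ/Q)² = (½·δc/c)² + (3·δx/x)² + (2·δr/r)² + (2·δq/q)² + (1·δw/w)²
  c term: (0.5×0.00784)² = 1.53e-05
  x term: (3×0.116)² = 0.121
  r term: (2×0.110)² = 0.0488
  q term: (2×0.115)² = 0.0526
  w term: (1×0.0978)² = 0.00956
Total = 0.232. Share from q = 0.0526/0.232 = 0.226.

22.6%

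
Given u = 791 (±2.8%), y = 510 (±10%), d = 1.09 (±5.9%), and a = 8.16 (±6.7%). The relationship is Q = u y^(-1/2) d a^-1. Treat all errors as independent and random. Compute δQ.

Since Q is a product/quotient, work with relative uncertainties:
  (1·δu/u)² = (1×0.0280)² = 0.000784;  (−½·δy/y)² = (-0.5×0.100)² = 0.00250;  (1·δd/d)² = (1×0.0590)² = 0.00348;  (-1·δa/a)² = (-1×0.0670)² = 0.00449
δQ/Q = √(0.0113) = 0.106
Q = 4.68, so δQ = 0.106 × 4.68 = 0.496.

0.496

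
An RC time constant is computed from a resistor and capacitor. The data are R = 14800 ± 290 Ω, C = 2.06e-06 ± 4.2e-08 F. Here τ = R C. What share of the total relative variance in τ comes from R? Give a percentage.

48.0%

(δτ/τ)² = (1·δR/R)² + (1·δC/C)²
  R term: (1×0.0196)² = 0.000384
  C term: (1×0.0204)² = 0.000416
Total = 0.000800. Share from R = 0.000384/0.000800 = 0.480.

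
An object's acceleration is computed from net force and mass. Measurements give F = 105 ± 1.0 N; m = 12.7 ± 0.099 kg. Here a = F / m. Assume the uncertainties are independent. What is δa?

0.102 m/s^2

For a monomial a ∝ F, m^-1, fractional errors add in quadrature:
  (1·δF/F)² = (1×0.00952)² = 9.07e-05;  (-1·δm/m)² = (-1×0.00780)² = 6.08e-05
δa/a = √(0.000151) = 0.0123
a = 8.27 m/s^2, so δa = 0.0123 × 8.27 = 0.102 m/s^2.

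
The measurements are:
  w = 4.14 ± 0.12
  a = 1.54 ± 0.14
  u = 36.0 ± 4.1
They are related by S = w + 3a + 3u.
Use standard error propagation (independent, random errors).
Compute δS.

S is a linear combination, so absolute uncertainties add in quadrature:
  (δw)² = 0.0144;  (3·δa)² = 0.176;  (3·δu)² = 151
δS = √(151) = 12.3

12.3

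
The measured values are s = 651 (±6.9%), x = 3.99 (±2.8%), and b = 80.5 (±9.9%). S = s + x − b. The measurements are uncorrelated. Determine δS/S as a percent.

Sums and differences: (δS)² = Σ (cᵢ δxᵢ)².
  (δs)² = 2020;  (δx)² = 0.0125;  (δb)² = 63.5
δS = √(2080) = 45.6
S = 574, so δS/S = 45.6/574 = 0.0794.

7.94%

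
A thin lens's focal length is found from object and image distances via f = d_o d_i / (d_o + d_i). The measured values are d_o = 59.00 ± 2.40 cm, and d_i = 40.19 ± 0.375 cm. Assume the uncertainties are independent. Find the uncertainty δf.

∂f/∂d_o = (d_i/(d_o+d_i))² = 0.164;  ∂f/∂d_i = (d_o/(d_o+d_i))² = 0.354
δf = √((∂f/∂d_o · δd_o)² + (∂f/∂d_i · δd_i)²) = √(0.155 + 0.0176) = 0.416 cm

0.416 cm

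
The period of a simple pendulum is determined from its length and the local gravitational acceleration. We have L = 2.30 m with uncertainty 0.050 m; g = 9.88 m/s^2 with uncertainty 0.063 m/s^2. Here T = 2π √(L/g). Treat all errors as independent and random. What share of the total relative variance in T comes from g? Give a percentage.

(δT/T)² = (½·δL/L)² + (−½·δg/g)²
  L term: (0.5×0.0217)² = 0.000118
  g term: (-0.5×0.00638)² = 1.02e-05
Total = 0.000128. Share from g = 1.02e-05/0.000128 = 0.0792.

7.92%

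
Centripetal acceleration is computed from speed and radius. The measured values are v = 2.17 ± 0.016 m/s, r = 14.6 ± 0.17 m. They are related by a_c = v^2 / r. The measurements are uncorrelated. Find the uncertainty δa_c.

For a monomial a_c ∝ v^2, r^-1, fractional errors add in quadrature:
  (2·δv/v)² = (2×0.00737)² = 0.000217;  (-1·δr/r)² = (-1×0.0116)² = 0.000136
δa_c/a_c = √(0.000353) = 0.0188
a_c = 0.323 m/s^2, so δa_c = 0.0188 × 0.323 = 0.00606 m/s^2.

0.00606 m/s^2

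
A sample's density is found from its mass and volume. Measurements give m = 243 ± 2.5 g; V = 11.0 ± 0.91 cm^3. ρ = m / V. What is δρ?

1.84 g/cm^3

Since ρ is a product/quotient, work with relative uncertainties:
  (1·δm/m)² = (1×0.0103)² = 0.000106;  (-1·δV/V)² = (-1×0.0827)² = 0.00684
δρ/ρ = √(0.00695) = 0.0834
ρ = 22.1 g/cm^3, so δρ = 0.0834 × 22.1 = 1.84 g/cm^3.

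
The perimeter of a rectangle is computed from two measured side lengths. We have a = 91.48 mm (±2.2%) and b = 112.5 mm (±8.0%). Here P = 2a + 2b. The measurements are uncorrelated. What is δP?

18.4 mm

Sums and differences: (δP)² = Σ (cᵢ δxᵢ)².
  (2·δa)² = 16.2;  (2·δb)² = 324
δP = √(340) = 18.4 mm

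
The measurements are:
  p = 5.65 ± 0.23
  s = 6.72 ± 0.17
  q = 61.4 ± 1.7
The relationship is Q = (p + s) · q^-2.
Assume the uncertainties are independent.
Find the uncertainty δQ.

0.000197

Let u = p + s = 12.4. δu = √(δp² + δs²) = √(0.0529 + 0.0289) = 0.286, so δu/u = 0.0231.
Q is then a monomial in u, q:
δQ/Q = √((δu/u)² + (-2·δq/q)²) = √(0.000535 + 0.00307) = 0.0600
Q = 0.00328, so δQ = 0.0600 × 0.00328 = 0.000197.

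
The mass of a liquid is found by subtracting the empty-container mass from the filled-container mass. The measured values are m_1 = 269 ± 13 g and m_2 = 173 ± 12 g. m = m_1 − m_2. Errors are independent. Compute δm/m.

0.184

For a sum/difference, combine absolute errors in quadrature:
  (δm_1)² = 169;  (δm_2)² = 144
δm = √(313) = 17.7 g
m = 96.0 g, so δm/m = 17.7/96.0 = 0.184.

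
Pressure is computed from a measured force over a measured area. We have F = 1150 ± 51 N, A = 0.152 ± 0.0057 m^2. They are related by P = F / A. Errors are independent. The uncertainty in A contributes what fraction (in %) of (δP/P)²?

41.7%

(δP/P)² = (1·δF/F)² + (-1·δA/A)²
  F term: (1×0.0443)² = 0.00197
  A term: (-1×0.0375)² = 0.00141
Total = 0.00337. Share from A = 0.00141/0.00337 = 0.417.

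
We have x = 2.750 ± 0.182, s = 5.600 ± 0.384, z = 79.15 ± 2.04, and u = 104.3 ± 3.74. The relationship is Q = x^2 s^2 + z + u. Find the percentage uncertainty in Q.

Let p = x^2·s^2 = 237.2. δp/p = √((2·δx/x)² + (2·δs/s)²) = √(0.0175 + 0.0188) = 0.191, so δp = 45.2.
Q = p + z + u: δQ = √(δp² + δz² + δu²) = √(2040 + 4.16 + 14.0) = 45.4
Q = 420.6, so δQ/Q = 45.4/420.6 = 0.108.

10.8%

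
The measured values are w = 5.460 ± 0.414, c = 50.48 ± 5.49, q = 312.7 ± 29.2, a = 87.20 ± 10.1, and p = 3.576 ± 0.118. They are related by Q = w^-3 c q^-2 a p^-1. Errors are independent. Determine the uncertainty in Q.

Q is a product of powers, so relative uncertainties combine in quadrature:
  (-3·δw/w)² = (-3×0.0758)² = 0.0517;  (1·δc/c)² = (1×0.109)² = 0.0118;  (-2·δq/q)² = (-2×0.0934)² = 0.0349;  (1·δa/a)² = (1×0.116)² = 0.0134;  (-1·δp/p)² = (-1×0.0330)² = 0.00109
δQ/Q = √(0.113) = 0.336
Q = 7.734e-05, so δQ = 0.336 × 7.734e-05 = 2.6e-05.

2.6e-05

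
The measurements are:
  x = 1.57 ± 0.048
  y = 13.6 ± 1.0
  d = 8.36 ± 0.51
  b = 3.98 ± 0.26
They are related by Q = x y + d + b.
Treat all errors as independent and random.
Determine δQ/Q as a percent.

5.32%

Let p = x·y = 21.4. δp/p = √((1·δx/x)² + (1·δy/y)²) = √(0.000935 + 0.00541) = 0.0796, so δp = 1.70.
Q = p + d + b: δQ = √(δp² + δd² + δb²) = √(2.89 + 0.260 + 0.0676) = 1.79
Q = 33.7, so δQ/Q = 1.79/33.7 = 0.0532.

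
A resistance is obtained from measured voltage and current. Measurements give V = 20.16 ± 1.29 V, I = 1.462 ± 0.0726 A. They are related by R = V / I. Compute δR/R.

0.0810

Since R is a product/quotient, work with relative uncertainties:
  (1·δV/V)² = (1×0.0640)² = 0.00409;  (-1·δI/I)² = (-1×0.0497)² = 0.00247
δR/R = √(0.00656) = 0.0810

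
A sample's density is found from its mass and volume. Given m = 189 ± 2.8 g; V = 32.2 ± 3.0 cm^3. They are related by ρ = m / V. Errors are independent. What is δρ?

0.554 g/cm^3

Products/powers → add relative errors in quadrature, weighted by exponent:
  (1·δm/m)² = (1×0.0148)² = 0.000219;  (-1·δV/V)² = (-1×0.0932)² = 0.00868
δρ/ρ = √(0.00890) = 0.0943
ρ = 5.87 g/cm^3, so δρ = 0.0943 × 5.87 = 0.554 g/cm^3.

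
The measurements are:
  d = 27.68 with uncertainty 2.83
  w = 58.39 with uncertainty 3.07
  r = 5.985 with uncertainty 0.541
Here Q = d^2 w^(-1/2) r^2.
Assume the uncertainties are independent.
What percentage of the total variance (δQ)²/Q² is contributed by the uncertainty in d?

(δQ/Q)² = (2·δd/d)² + (−½·δw/w)² + (2·δr/r)²
  d term: (2×0.102)² = 0.0418
  w term: (-0.5×0.0526)² = 0.000691
  r term: (2×0.0904)² = 0.0327
Total = 0.0752. Share from d = 0.0418/0.0752 = 0.556.

55.6%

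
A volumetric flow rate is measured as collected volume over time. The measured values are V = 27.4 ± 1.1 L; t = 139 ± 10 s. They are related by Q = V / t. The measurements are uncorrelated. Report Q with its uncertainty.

For a monomial Q ∝ V, t^-1, fractional errors add in quadrature:
  (1·δV/V)² = (1×0.0401)² = 0.00161;  (-1·δt/t)² = (-1×0.0719)² = 0.00518
δQ/Q = √(0.00679) = 0.0824
Q = 0.197 L/s, so δQ = 0.0824 × 0.197 = 0.0162 L/s.

0.197 ± 0.0162 L/s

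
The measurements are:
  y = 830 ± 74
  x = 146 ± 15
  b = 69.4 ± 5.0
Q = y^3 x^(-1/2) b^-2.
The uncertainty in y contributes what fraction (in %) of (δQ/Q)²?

75.4%

(δQ/Q)² = (3·δy/y)² + (−½·δx/x)² + (-2·δb/b)²
  y term: (3×0.0892)² = 0.0715
  x term: (-0.5×0.103)² = 0.00264
  b term: (-2×0.0720)² = 0.0208
Total = 0.0949. Share from y = 0.0715/0.0949 = 0.754.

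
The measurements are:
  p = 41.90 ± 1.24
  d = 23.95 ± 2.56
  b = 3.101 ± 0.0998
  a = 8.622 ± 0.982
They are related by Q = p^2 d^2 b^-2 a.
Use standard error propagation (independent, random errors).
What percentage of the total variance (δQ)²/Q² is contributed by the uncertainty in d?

68.9%

(δQ/Q)² = (2·δp/p)² + (2·δd/d)² + (-2·δb/b)² + (1·δa/a)²
  p term: (2×0.0296)² = 0.00350
  d term: (2×0.107)² = 0.0457
  b term: (-2×0.0322)² = 0.00414
  a term: (1×0.114)² = 0.0130
Total = 0.0663. Share from d = 0.0457/0.0663 = 0.689.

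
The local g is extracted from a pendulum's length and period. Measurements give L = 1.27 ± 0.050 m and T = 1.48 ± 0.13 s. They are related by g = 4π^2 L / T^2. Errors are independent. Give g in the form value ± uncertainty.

22.9 ± 4.12 m/s^2

g is a product of powers, so relative uncertainties combine in quadrature:
  (1·δL/L)² = (1×0.0394)² = 0.00155;  (-2·δT/T)² = (-2×0.0878)² = 0.0309
δg/g = √(0.0324) = 0.180
g = 22.9 m/s^2, so δg = 0.180 × 22.9 = 4.12 m/s^2.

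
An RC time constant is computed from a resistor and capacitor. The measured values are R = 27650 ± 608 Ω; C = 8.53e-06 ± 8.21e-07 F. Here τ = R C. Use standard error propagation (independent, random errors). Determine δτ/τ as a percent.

9.87%

For a monomial τ ∝ R, C, fractional errors add in quadrature:
  (1·δR/R)² = (1×0.0220)² = 0.000484;  (1·δC/C)² = (1×0.0962)² = 0.00926
δτ/τ = √(0.00975) = 0.0987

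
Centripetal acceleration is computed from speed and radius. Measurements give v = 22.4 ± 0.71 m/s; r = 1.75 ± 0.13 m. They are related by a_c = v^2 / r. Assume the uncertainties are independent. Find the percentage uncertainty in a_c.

Products/powers → add relative errors in quadrature, weighted by exponent:
  (2·δv/v)² = (2×0.0317)² = 0.00402;  (-1·δr/r)² = (-1×0.0743)² = 0.00552
δa_c/a_c = √(0.00954) = 0.0977

9.77%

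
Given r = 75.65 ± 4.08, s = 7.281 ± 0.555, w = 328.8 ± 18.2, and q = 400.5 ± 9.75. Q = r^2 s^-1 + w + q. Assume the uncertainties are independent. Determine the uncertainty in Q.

106

Let p = r^2·s^-1 = 786.0. δp/p = √((2·δr/r)² + (-1·δs/s)²) = √(0.0116 + 0.00581) = 0.132, so δp = 104.
Q = p + w + q: δQ = √(δp² + δw² + δq²) = √(10800 + 331 + 95.1) = 106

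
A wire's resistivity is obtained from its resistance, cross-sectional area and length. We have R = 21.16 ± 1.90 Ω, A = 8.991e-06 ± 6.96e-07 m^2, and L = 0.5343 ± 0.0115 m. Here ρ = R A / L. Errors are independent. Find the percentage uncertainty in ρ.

12.0%

Relative error in a monomial: (δρ/ρ)² = Σ (nᵢ · δxᵢ/xᵢ)².
  (1·δR/R)² = (1×0.0898)² = 0.00806;  (1·δA/A)² = (1×0.0774)² = 0.00599;  (-1·δL/L)² = (-1×0.0215)² = 0.000463
δρ/ρ = √(0.0145) = 0.120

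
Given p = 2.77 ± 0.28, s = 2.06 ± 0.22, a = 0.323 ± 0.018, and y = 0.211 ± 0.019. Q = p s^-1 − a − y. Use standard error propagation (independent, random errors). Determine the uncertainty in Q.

0.199

Let w = p·s^-1 = 1.34. δw/w = √((1·δp/p)² + (-1·δs/s)²) = √(0.0102 + 0.0114) = 0.147, so δw = 0.198.
Q = w − a − y: δQ = √(δw² + δa² + δy²) = √(0.0391 + 0.000324 + 0.000361) = 0.199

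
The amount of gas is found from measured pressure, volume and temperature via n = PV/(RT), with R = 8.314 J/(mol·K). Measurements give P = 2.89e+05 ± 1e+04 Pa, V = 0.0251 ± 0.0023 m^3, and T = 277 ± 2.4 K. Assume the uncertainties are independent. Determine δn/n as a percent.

Products/powers → add relative errors in quadrature, weighted by exponent:
  (1·δP/P)² = (1×0.0346)² = 0.00120;  (1·δV/V)² = (1×0.0916)² = 0.00840;  (-1·δT/T)² = (-1×0.00866)² = 7.51e-05
δn/n = √(0.00967) = 0.0983

9.83%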